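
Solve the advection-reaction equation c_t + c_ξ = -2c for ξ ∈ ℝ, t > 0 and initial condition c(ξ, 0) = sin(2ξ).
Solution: Substitute c = exp(-2t)u.
Then c_t = exp(-2t)(u_t - 2u), c_ξ = exp(-2t)u_ξ; substituting and dividing by exp(-2t), the lower-order terms cancel: u_t + u_ξ = 0 (standard advection equation).
Data for u: u(ξ,0) = c(ξ,0) = sin(2ξ).
By characteristics (dξ/dt = 1), u(ξ,t) = f(ξ - t) with f = u(·, 0).
So u(ξ,t) = -sin(2t - 2ξ), and c(ξ,t) = exp(-2t)u(ξ,t).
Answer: c(ξ, t) = -exp(-2t)sin(2t - 2ξ)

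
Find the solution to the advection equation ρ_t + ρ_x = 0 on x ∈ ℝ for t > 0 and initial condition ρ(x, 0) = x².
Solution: By method of characteristics (waves move right with speed 1):
Along characteristics x - t = const, ρ is constant, so ρ(x,t) = f(x - t) with f = ρ(·, 0).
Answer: ρ(x, t) = t² - 2tx + x²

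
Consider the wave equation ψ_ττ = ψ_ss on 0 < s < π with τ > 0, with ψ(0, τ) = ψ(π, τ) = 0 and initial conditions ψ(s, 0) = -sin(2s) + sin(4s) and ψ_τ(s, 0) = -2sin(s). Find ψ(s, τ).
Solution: Using separation of variables ψ = X(s)T(τ):
Eigenfunctions: sin(ns), n = 1, 2, 3, ...
General solution: ψ(s, τ) = Σ [A_n cos(n τ) + B_n sin(n τ)] sin(ns)
From ψ(s,0) = -sin(2s) + sin(4s): A_2=-1, A_4=1. From ψ_τ(s,0) = -2sin(s), using ψ_τ(s,0) = Σ ω_n B_n sin(ns) with ω_n = n: B_1 = (-2)/1 = -2.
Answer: ψ(s, τ) = -2sin(s)sin(τ) - sin(2s)cos(2τ) + sin(4s)cos(4τ)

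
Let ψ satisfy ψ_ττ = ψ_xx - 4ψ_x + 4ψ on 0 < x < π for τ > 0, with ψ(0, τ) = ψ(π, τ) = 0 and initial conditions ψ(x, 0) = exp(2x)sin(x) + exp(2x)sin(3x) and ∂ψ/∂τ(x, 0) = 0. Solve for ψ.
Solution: Substitute ψ = exp(2x)u.
Then ψ_x = exp(2x)(u_x + 2u), ψ_xx = exp(2x)(u_xx + 4u_x + 4u), ψ_ττ = exp(2x)u_ττ; substituting and dividing by exp(2x), the lower-order terms cancel: u_ττ = u_xx (standard wave equation).
Data for u: u(x,0) = exp(-2x)ψ(x,0) = sin(x) + sin(3x); u_τ(x,0) = exp(-2x)ψ_τ(x,0) = 0. The boundary conditions carry over: u(0,τ) = u(π,τ) = 0.
Separating variables: u = Σ [A_n cos(ω_n τ) + B_n sin(ω_n τ)] sin(nx), ω_n = n. From ICs: A_1=1, A_3=1.
So u(x,τ) = sin(x)cos(τ) + sin(3x)cos(3τ), and ψ(x,τ) = exp(2x)u(x,τ).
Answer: ψ(x, τ) = exp(2x)sin(x)cos(τ) + exp(2x)sin(3x)cos(3τ)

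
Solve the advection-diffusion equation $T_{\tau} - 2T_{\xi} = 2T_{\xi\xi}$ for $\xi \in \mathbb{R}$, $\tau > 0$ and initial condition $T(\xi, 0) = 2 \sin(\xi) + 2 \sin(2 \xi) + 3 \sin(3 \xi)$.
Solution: Moving frame: $\eta = \xi + 2\tau$, $\sigma = \tau$, $T = u(\eta,\sigma)$, so $T_{\tau} = u_{\sigma} + 2u_{\eta}$ and $T_{\xi\xi} = u_{\eta\eta}$.
Hence $T_{\tau} - 2T_{\xi} = u_{\sigma}$ and the PDE becomes the heat equation $u_{\sigma} = 2u_{\eta\eta}$ on $\eta \in \mathbb{R}$.
Initial data: $u(\eta,0) = T(\eta,0) = 2 \sin(\eta) + 2 \sin(2 \eta) + 3 \sin(3 \eta)$. Each mode $\sin(n\eta)$ decays as $e^{-2n^2\sigma}$ on $\mathbb{R}$, so $u(\eta,\sigma) = \sum c_n e^{-2n^2\sigma} \sin(n\eta)$ with $c_1=2, c_2=2, c_3=3$: $u(\eta,\sigma) = 2 e^{-2 \sigma} \sin(\eta) + 2 e^{-8 \sigma} \sin(2 \eta) + 3 e^{-18 \sigma} \sin(3 \eta)$.
Substituting back: $T(\xi,\tau) = u(\xi + 2\tau, \tau)$.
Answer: $T(\xi, \tau) = 2 e^{-2 \tau} \sin(2 \tau + \xi) + 2 e^{-8 \tau} \sin(4 \tau + 2 \xi) + 3 e^{-18 \tau} \sin(6 \tau + 3 \xi)$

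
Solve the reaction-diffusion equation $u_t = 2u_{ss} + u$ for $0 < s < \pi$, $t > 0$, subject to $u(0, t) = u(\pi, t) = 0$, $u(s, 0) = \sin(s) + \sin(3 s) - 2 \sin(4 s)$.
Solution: Substitute $u = e^{t}w$, i.e. $w = e^{-t}u$.
By the product rule, $u_t = e^{t}(w_t + w)$, $u_{ss} = e^{t}w_{ss}$.
Substituting into the PDE and dividing by $e^{t}$: $w_t + w = 2w_{ss} + w$.
The lower-order terms cancel, leaving the standard heat equation $w_t = 2w_{ss}$.
Initial data for $w$: $w(s,0) = u(s,0) = \sin(s) + \sin(3 s) - 2 \sin(4 s)$. The boundary conditions carry over: $w(0,t) = w(\pi,t) = 0$.
Solve for $w$:
  Using separation of variables $w = X(s)T(t)$:
  Eigenfunctions: $\sin(ns)$, $n = 1, 2, 3, \ldots$
  General solution: $w(s, t) = \sum c_n \sin(ns) e^{-2n^2 t}$
  Matching $w(s,0) = \sin(s) + \sin(3 s) - 2 \sin(4 s)$ term by term: $c_1=1, c_3=1, c_4=-2$.
Hence $w(s,t) = e^{-2 t} \sin(s) + e^{-18 t} \sin(3 s) - 2 e^{-32 t} \sin(4 s)$.
Transform back: $u(s,t) = e^{t}w(s,t)$.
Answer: $u(s, t) = e^{-t} \sin(s) + e^{-17 t} \sin(3 s) - 2 e^{-31 t} \sin(4 s)$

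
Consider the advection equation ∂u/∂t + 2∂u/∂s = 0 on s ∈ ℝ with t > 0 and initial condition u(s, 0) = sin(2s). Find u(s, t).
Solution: By method of characteristics (waves move right with speed 2):
Along characteristics s - 2t = const, u is constant, so u(s,t) = f(s - 2t) with f = u(·, 0).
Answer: u(s, t) = sin(2s - 4t)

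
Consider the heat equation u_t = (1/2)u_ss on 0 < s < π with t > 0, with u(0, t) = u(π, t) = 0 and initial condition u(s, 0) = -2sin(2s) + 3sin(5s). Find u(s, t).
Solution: Separating variables: u = Σ c_n exp(-n²t/2) sin(ns). From u(s,0) = -2sin(2s) + 3sin(5s): c_2=-2, c_5=3.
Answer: u(s, t) = -2exp(-2t)sin(2s) + 3exp(-25t/2)sin(5s)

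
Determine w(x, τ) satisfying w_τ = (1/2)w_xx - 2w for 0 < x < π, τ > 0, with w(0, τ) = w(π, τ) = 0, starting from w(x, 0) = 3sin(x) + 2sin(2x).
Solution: Substitute w = exp(-2τ)u, i.e. u = exp(2τ)w.
By the product rule, w_τ = exp(-2τ)(u_τ - 2u), w_xx = exp(-2τ)u_xx.
Substituting into the PDE and dividing by exp(-2τ): u_τ - 2u = (1/2)u_xx - 2u.
The lower-order terms cancel, leaving the standard heat equation u_τ = (1/2)u_xx.
Initial data for u: u(x,0) = w(x,0) = 3sin(x) + 2sin(2x). The boundary conditions carry over: u(0,τ) = u(π,τ) = 0.
Solve for u:
  Using separation of variables u = X(x)T(τ):
  Eigenfunctions: sin(nx), n = 1, 2, 3, ...
  General solution: u(x, τ) = Σ c_n sin(nx) exp(-n² τ/2)
  Matching u(x,0) = 3sin(x) + 2sin(2x) term by term: c_1=3, c_2=2.
Hence u(x,τ) = 2exp(-2τ)sin(2x) + 3exp(-τ/2)sin(x).
Transform back: w(x,τ) = exp(-2τ)u(x,τ).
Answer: w(x, τ) = 2exp(-4τ)sin(2x) + 3exp(-5τ/2)sin(x)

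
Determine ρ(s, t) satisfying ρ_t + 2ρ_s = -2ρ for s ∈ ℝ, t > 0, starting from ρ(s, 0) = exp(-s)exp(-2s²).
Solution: Substitute ρ = exp(-s)u, i.e. u = exp(s)ρ.
By the product rule, ρ_s = exp(-s)(u_s - u), ρ_t = exp(-s)u_t.
Substituting into the PDE and dividing by exp(-s): u_t + 2(u_s - u) = -2u.
The lower-order terms cancel, leaving the standard advection equation u_t + 2u_s = 0.
Initial data for u: u(s,0) = exp(s)ρ(s,0) = exp(-2s²).
Solve for u:
  By method of characteristics (waves move right with speed 2):
  Along characteristics s - 2t = const, u is constant, so u(s,t) = f(s - 2t) with f = u(·, 0).
Hence u(s,t) = exp(-2(s - 2t)²).
Transform back: ρ(s,t) = exp(-s)u(s,t).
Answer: ρ(s, t) = exp(-s)exp(-2(s - 2t)²)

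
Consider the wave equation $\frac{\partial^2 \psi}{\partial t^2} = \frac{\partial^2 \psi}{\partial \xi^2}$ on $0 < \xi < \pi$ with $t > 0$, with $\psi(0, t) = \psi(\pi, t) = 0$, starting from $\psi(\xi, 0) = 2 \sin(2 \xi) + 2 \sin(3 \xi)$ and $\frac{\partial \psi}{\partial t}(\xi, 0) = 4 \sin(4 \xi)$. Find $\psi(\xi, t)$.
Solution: Separating variables: $\psi = \sum [A_n \cos(\omega_n t) + B_n \sin(\omega_n t)] \sin(n\xi)$, $\omega_n = n$. From ICs ($B_n$ = velocity coefficient / $\omega_n$): $A_2=2, A_3=2, B_4=1$.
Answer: $\psi(\xi, t) = 2 \sin(2 \xi) \cos(2 t) + 2 \sin(3 \xi) \cos(3 t) + \sin(4 \xi) \sin(4 t)$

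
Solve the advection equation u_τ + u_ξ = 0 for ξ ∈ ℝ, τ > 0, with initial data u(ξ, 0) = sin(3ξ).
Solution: By characteristics (dξ/dτ = 1), u(ξ,τ) = f(ξ - τ) with f = u(·, 0).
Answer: u(ξ, τ) = sin(3ξ - 3τ)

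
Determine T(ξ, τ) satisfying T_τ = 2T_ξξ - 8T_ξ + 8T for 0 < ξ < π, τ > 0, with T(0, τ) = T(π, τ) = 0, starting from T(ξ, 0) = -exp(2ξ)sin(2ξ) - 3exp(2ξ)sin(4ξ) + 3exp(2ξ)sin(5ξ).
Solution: Substitute T = exp(2ξ)u, i.e. u = exp(-2ξ)T.
By the product rule, T_ξ = exp(2ξ)(u_ξ + 2u), T_ξξ = exp(2ξ)(u_ξξ + 4u_ξ + 4u), T_τ = exp(2ξ)u_τ.
Substituting into the PDE and dividing by exp(2ξ): u_τ = 2(u_ξξ + 4u_ξ + 4u) - 8(u_ξ + 2u) + 8u.
The lower-order terms cancel, leaving the standard heat equation u_τ = 2u_ξξ.
Initial data for u: u(ξ,0) = exp(-2ξ)T(ξ,0) = -sin(2ξ) - 3sin(4ξ) + 3sin(5ξ). The boundary conditions carry over: u(0,τ) = u(π,τ) = 0.
Solve for u:
  Using separation of variables u = X(ξ)G(τ):
  Eigenfunctions: sin(nξ), n = 1, 2, 3, ...
  General solution: u(ξ, τ) = Σ c_n sin(nξ) exp(-2n² τ)
  Matching u(ξ,0) = -sin(2ξ) - 3sin(4ξ) + 3sin(5ξ) term by term: c_2=-1, c_4=-3, c_5=3.
Hence u(ξ,τ) = -exp(-8τ)sin(2ξ) - 3exp(-32τ)sin(4ξ) + 3exp(-50τ)sin(5ξ).
Transform back: T(ξ,τ) = exp(2ξ)u(ξ,τ).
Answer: T(ξ, τ) = -exp(2ξ)exp(-8τ)sin(2ξ) - 3exp(2ξ)exp(-32τ)sin(4ξ) + 3exp(2ξ)exp(-50τ)sin(5ξ)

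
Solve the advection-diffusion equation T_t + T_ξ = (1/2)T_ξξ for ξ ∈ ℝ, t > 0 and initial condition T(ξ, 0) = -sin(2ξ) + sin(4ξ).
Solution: Moving frame: η = ξ - t, σ = t, T = u(η,σ), so T_t = u_σ - u_η and T_ξξ = u_ηη.
Hence T_t + T_ξ = u_σ and the PDE becomes the heat equation u_σ = (1/2)u_ηη on η ∈ ℝ.
Initial data: u(η,0) = T(η,0) = -sin(2η) + sin(4η). Each mode sin(nη) decays as exp(-n²σ/2) on ℝ, so u(η,σ) = Σ c_n exp(-n²σ/2) sin(nη) with c_2=-1, c_4=1: u(η,σ) = -exp(-2σ)sin(2η) + exp(-8σ)sin(4η).
Substituting back: T(ξ,t) = u(ξ - t, t).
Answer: T(ξ, t) = exp(-2t)sin(2t - 2ξ) - exp(-8t)sin(4t - 4ξ)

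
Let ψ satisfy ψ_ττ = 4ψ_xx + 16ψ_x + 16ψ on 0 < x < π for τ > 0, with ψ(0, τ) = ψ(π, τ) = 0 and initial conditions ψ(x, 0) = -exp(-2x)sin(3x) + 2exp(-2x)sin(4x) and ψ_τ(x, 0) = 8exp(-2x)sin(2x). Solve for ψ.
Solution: Substitute ψ = exp(-2x)u.
Then ψ_x = exp(-2x)(u_x - 2u), ψ_xx = exp(-2x)(u_xx - 4u_x + 4u), ψ_ττ = exp(-2x)u_ττ; substituting and dividing by exp(-2x), the lower-order terms cancel: u_ττ = 4u_xx (standard wave equation).
Data for u: u(x,0) = exp(2x)ψ(x,0) = -sin(3x) + 2sin(4x); u_τ(x,0) = exp(2x)ψ_τ(x,0) = 8sin(2x). The boundary conditions carry over: u(0,τ) = u(π,τ) = 0.
Separating variables: u = Σ [A_n cos(ω_n τ) + B_n sin(ω_n τ)] sin(nx), ω_n = 2n. From ICs (B_n = velocity coefficient / ω_n): A_3=-1, A_4=2, B_2=2.
So u(x,τ) = 2sin(2x)sin(4τ) - sin(3x)cos(6τ) + 2sin(4x)cos(8τ), and ψ(x,τ) = exp(-2x)u(x,τ).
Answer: ψ(x, τ) = 2exp(-2x)sin(2x)sin(4τ) - exp(-2x)sin(3x)cos(6τ) + 2exp(-2x)sin(4x)cos(8τ)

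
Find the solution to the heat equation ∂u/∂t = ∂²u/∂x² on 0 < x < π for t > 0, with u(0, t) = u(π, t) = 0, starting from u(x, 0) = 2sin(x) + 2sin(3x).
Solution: Using separation of variables u = X(x)T(t):
Eigenfunctions: sin(nx), n = 1, 2, 3, ...
General solution: u(x, t) = Σ c_n sin(nx) exp(-n² t)
Matching u(x,0) = 2sin(x) + 2sin(3x) term by term: c_1=2, c_3=2.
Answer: u(x, t) = 2exp(-t)sin(x) + 2exp(-9t)sin(3x)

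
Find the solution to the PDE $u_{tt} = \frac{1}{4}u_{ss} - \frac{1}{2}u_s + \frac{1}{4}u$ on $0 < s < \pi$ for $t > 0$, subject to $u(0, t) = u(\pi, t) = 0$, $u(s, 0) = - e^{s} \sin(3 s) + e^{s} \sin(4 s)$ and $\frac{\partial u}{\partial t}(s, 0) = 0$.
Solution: Substitute $u = e^{s}w$.
Then $u_s = e^{s}(w_s + w)$, $u_{ss} = e^{s}(w_{ss} + 2w_s + w)$, $u_{tt} = e^{s}w_{tt}$; substituting and dividing by $e^{s}$, the lower-order terms cancel: $w_{tt} = \frac{1}{4}w_{ss}$ (standard wave equation).
Data for $w$: $w(s,0) = e^{-s}u(s,0) = - \sin(3 s) + \sin(4 s)$; $w_t(s,0) = e^{-s}u_t(s,0) = 0$. The boundary conditions carry over: $w(0,t) = w(\pi,t) = 0$.
Separating variables: $w = \sum [A_n \cos(\omega_n t) + B_n \sin(\omega_n t)] \sin(ns)$, $\omega_n = n/2$. From ICs: $A_3=-1, A_4=1$.
So $w(s,t) = - \sin(3 s) \cos(3 t/2) + \sin(4 s) \cos(2 t)$, and $u(s,t) = e^{s}w(s,t)$.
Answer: $u(s, t) = - e^{s} \sin(3 s) \cos(3 t/2) + e^{s} \sin(4 s) \cos(2 t)$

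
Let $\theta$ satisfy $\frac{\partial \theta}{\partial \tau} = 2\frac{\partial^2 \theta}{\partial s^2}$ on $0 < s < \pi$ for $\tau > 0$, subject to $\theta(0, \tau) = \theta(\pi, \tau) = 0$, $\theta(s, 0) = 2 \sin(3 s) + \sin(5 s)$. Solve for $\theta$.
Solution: Separating variables: $\theta = \sum c_n e^{-2n^2\tau} \sin(ns)$. From $\theta(s,0) = 2 \sin(3 s) + \sin(5 s)$: $c_3=2, c_5=1$.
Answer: $\theta(s, \tau) = 2 e^{-18 \tau} \sin(3 s) + e^{-50 \tau} \sin(5 s)$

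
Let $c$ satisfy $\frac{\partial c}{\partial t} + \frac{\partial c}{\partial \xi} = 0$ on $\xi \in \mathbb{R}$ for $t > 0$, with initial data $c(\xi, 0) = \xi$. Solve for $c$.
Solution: By characteristics ($d\xi/dt = 1$), $c(\xi,t) = f(\xi - t)$ with $f = c( \cdot , 0)$.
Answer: $c(\xi, t) = \xi -  t$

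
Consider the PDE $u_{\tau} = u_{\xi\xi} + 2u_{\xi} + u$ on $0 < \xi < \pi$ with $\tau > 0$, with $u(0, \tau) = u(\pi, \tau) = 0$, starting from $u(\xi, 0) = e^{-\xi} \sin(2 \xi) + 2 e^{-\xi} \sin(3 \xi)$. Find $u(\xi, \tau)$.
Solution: Substitute $u = e^{-\xi}w$, i.e. $w = e^{\xi}u$.
By the product rule, $u_{\xi} = e^{-\xi}(w_{\xi} - w)$, $u_{\xi\xi} = e^{-\xi}(w_{\xi\xi} - 2w_{\xi} + w)$, $u_{\tau} = e^{-\xi}w_{\tau}$.
Substituting into the PDE and dividing by $e^{-\xi}$: $w_{\tau} = (w_{\xi\xi} - 2w_{\xi} + w) + 2(w_{\xi} - w) + w$.
The lower-order terms cancel, leaving the standard heat equation $w_{\tau} = w_{\xi\xi}$.
Initial data for $w$: $w(\xi,0) = e^{\xi}u(\xi,0) = \sin(2 \xi) + 2 \sin(3 \xi)$. The boundary conditions carry over: $w(0,\tau) = w(\pi,\tau) = 0$.
Solve for $w$:
  Using separation of variables $w = X(\xi)T(\tau)$:
  Eigenfunctions: $\sin(n\xi)$, $n = 1, 2, 3, \ldots$
  General solution: $w(\xi, \tau) = \sum c_n \sin(n\xi) e^{-n^2 \tau}$
  Matching $w(\xi,0) = \sin(2 \xi) + 2 \sin(3 \xi)$ term by term: $c_2=1, c_3=2$.
Hence $w(\xi,\tau) = e^{-4 \tau} \sin(2 \xi) + 2 e^{-9 \tau} \sin(3 \xi)$.
Transform back: $u(\xi,\tau) = e^{-\xi}w(\xi,\tau)$.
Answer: $u(\xi, \tau) = e^{-4 \tau} e^{-\xi} \sin(2 \xi) + 2 e^{-9 \tau} e^{-\xi} \sin(3 \xi)$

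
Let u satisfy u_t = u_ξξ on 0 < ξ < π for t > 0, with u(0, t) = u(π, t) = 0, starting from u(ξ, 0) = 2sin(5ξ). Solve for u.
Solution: Separating variables: u = Σ c_n exp(-n²t) sin(nξ). From u(ξ,0) = 2sin(5ξ): c_5=2.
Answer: u(ξ, t) = 2exp(-25t)sin(5ξ)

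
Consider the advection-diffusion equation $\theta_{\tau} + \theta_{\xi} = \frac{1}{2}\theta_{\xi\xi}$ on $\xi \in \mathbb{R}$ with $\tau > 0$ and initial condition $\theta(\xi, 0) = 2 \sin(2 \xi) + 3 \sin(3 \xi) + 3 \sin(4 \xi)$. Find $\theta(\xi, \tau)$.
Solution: Change to a moving frame: let $\eta = \xi - \tau$, $\sigma = \tau$ and write $\theta(\xi,\tau) = u(\eta,\sigma)$.
By the chain rule $\theta_{\tau} = u_{\sigma} - u_{\eta}$, $\theta_{\xi} = u_{\eta}$, $\theta_{\xi\xi} = u_{\eta\eta}$.
Then $\theta_{\tau} + \theta_{\xi} = u_{\sigma}$: the advection term cancels and the PDE becomes the heat equation $u_{\sigma} = \frac{1}{2}u_{\eta\eta}$ on $\eta \in \mathbb{R}$.
Initial data: $u(\eta,0) = \theta(\eta,0) = 2 \sin(2 \eta) + 3 \sin(3 \eta) + 3 \sin(4 \eta)$.
On $\eta \in \mathbb{R}$ each mode satisfies $(\sin(n\eta))'' = -n^2 \sin(n\eta)$, so $e^{-n^2\sigma/2} \sin(n\eta)$ solves the heat equation; by superposition $u(\eta,\sigma) = \sum c_n e^{-n^2\sigma/2} \sin(n\eta)$.
Reading off the coefficients: $c_2=2, c_3=3, c_4=3$, so $u(\eta,\sigma) = 2 e^{-2 \sigma} \sin(2 \eta) + 3 e^{-8 \sigma} \sin(4 \eta) + 3 e^{-9 \sigma/2} \sin(3 \eta)$.
Substituting back $\eta = \xi - \tau$, $\sigma = \tau$: $\theta(\xi,\tau) = u(\xi - \tau, \tau)$.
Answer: $\theta(\xi, \tau) = -2 e^{-2 \tau} \sin(2 \tau - 2 \xi) - 3 e^{-8 \tau} \sin(4 \tau - 4 \xi) - 3 e^{-9 \tau/2} \sin(3 \tau - 3 \xi)$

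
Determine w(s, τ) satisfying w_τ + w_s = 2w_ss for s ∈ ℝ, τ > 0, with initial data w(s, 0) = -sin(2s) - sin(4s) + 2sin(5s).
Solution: Moving frame: η = s - τ, σ = τ, w = u(η,σ), so w_τ = u_σ - u_η and w_ss = u_ηη.
Hence w_τ + w_s = u_σ and the PDE becomes the heat equation u_σ = 2u_ηη on η ∈ ℝ.
Initial data: u(η,0) = w(η,0) = -sin(2η) - sin(4η) + 2sin(5η). Each mode sin(nη) decays as exp(-2n²σ) on ℝ, so u(η,σ) = Σ c_n exp(-2n²σ) sin(nη) with c_2=-1, c_4=-1, c_5=2: u(η,σ) = -exp(-8σ)sin(2η) - exp(-32σ)sin(4η) + 2exp(-50σ)sin(5η).
Substituting back: w(s,τ) = u(s - τ, τ).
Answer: w(s, τ) = -exp(-8τ)sin(2s - 2τ) - exp(-32τ)sin(4s - 4τ) + 2exp(-50τ)sin(5s - 5τ)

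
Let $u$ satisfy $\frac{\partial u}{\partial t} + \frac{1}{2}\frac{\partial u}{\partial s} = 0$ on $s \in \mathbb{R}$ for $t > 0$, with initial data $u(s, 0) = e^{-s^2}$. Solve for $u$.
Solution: By method of characteristics (waves move right with speed 1/2):
Along characteristics $s - \frac{1}{2}t =$ const, $u$ is constant, so $u(s,t) = f(s - \frac{1}{2}t)$ with $f = u( \cdot , 0)$.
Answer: $u(s, t) = e^{-(s - t/2)^2}$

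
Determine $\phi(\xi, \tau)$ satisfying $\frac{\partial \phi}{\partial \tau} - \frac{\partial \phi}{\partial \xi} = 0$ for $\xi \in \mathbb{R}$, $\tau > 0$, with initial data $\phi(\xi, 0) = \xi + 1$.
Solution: By method of characteristics (waves move left with speed 1):
Along characteristics $\xi + \tau =$ const, $\phi$ is constant, so $\phi(\xi,\tau) = f(\xi + \tau)$ with $f = \phi( \cdot , 0)$.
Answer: $\phi(\xi, \tau) = \tau + \xi + 1$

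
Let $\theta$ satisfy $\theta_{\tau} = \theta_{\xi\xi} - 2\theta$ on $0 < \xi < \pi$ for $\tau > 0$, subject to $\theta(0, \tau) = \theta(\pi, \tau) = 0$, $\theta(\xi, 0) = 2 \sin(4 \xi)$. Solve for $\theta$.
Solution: Substitute $\theta = e^{-2\tau}u$.
Then $\theta_{\tau} = e^{-2\tau}(u_{\tau} - 2u)$, $\theta_{\xi\xi} = e^{-2\tau}u_{\xi\xi}$; substituting and dividing by $e^{-2\tau}$, the lower-order terms cancel: $u_{\tau} = u_{\xi\xi}$ (standard heat equation).
Data for $u$: $u(\xi,0) = \theta(\xi,0) = 2 \sin(4 \xi)$. The boundary conditions carry over: $u(0,\tau) = u(\pi,\tau) = 0$.
Separating variables: $u = \sum c_n e^{-n^2\tau} \sin(n\xi)$. From $u(\xi,0) = 2 \sin(4 \xi)$: $c_4=2$.
So $u(\xi,\tau) = 2 e^{-16 \tau} \sin(4 \xi)$, and $\theta(\xi,\tau) = e^{-2\tau}u(\xi,\tau)$.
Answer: $\theta(\xi, \tau) = 2 e^{-18 \tau} \sin(4 \xi)$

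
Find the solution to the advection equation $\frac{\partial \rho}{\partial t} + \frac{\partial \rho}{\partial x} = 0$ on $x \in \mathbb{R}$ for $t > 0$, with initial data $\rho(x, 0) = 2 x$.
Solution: By characteristics ($dx/dt = 1$), $\rho(x,t) = f(x - t)$ with $f = \rho( \cdot , 0)$.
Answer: $\rho(x, t) = -2 t + 2 x$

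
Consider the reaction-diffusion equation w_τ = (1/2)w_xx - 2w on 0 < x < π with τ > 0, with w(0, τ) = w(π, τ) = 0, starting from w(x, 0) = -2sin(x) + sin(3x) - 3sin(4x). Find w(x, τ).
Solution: Substitute w = exp(-2τ)u.
Then w_τ = exp(-2τ)(u_τ - 2u), w_xx = exp(-2τ)u_xx; substituting and dividing by exp(-2τ), the lower-order terms cancel: u_τ = (1/2)u_xx (standard heat equation).
Data for u: u(x,0) = w(x,0) = -2sin(x) + sin(3x) - 3sin(4x). The boundary conditions carry over: u(0,τ) = u(π,τ) = 0.
Separating variables: u = Σ c_n exp(-n²τ/2) sin(nx). From u(x,0) = -2sin(x) + sin(3x) - 3sin(4x): c_1=-2, c_3=1, c_4=-3.
So u(x,τ) = -3exp(-8τ)sin(4x) - 2exp(-τ/2)sin(x) + exp(-9τ/2)sin(3x), and w(x,τ) = exp(-2τ)u(x,τ).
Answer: w(x, τ) = -3exp(-10τ)sin(4x) - 2exp(-5τ/2)sin(x) + exp(-13τ/2)sin(3x)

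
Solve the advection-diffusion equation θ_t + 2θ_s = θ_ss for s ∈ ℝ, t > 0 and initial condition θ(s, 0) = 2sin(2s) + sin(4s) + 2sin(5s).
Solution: Change to a moving frame: let η = s - 2t, σ = t and write θ(s,t) = u(η,σ).
By the chain rule θ_t = u_σ - 2u_η, θ_s = u_η, θ_ss = u_ηη.
Then θ_t + 2θ_s = u_σ: the advection term cancels and the PDE becomes the heat equation u_σ = u_ηη on η ∈ ℝ.
Initial data: u(η,0) = θ(η,0) = 2sin(2η) + sin(4η) + 2sin(5η).
On η ∈ ℝ each mode satisfies (sin(nη))″ = -n² sin(nη), so exp(-n²σ) sin(nη) solves the heat equation; by superposition u(η,σ) = Σ c_n exp(-n²σ) sin(nη).
Reading off the coefficients: c_2=2, c_4=1, c_5=2, so u(η,σ) = 2exp(-4σ)sin(2η) + exp(-16σ)sin(4η) + 2exp(-25σ)sin(5η).
Substituting back η = s - 2t, σ = t: θ(s,t) = u(s - 2t, t).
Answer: θ(s, t) = 2exp(-4t)sin(2s - 4t) + exp(-16t)sin(4s - 8t) + 2exp(-25t)sin(5s - 10t)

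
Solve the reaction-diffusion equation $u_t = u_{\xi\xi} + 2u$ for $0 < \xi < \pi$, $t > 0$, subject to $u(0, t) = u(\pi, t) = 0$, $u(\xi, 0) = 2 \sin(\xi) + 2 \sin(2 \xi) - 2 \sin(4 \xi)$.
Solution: Substitute $u = e^{2t}w$.
Then $u_t = e^{2t}(w_t + 2w)$, $u_{\xi\xi} = e^{2t}w_{\xi\xi}$; substituting and dividing by $e^{2t}$, the lower-order terms cancel: $w_t = w_{\xi\xi}$ (standard heat equation).
Data for $w$: $w(\xi,0) = u(\xi,0) = 2 \sin(\xi) + 2 \sin(2 \xi) - 2 \sin(4 \xi)$. The boundary conditions carry over: $w(0,t) = w(\pi,t) = 0$.
Separating variables: $w = \sum c_n e^{-n^2t} \sin(n\xi)$. From $w(\xi,0) = 2 \sin(\xi) + 2 \sin(2 \xi) - 2 \sin(4 \xi)$: $c_1=2, c_2=2, c_4=-2$.
So $w(\xi,t) = 2 e^{-t} \sin(\xi) + 2 e^{-4 t} \sin(2 \xi) - 2 e^{-16 t} \sin(4 \xi)$, and $u(\xi,t) = e^{2t}w(\xi,t)$.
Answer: $u(\xi, t) = 2 e^{t} \sin(\xi) + 2 e^{-2 t} \sin(2 \xi) - 2 e^{-14 t} \sin(4 \xi)$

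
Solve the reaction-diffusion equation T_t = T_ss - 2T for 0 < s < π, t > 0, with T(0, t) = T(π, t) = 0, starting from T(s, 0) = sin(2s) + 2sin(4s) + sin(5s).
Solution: Substitute T = exp(-2t)u, i.e. u = exp(2t)T.
By the product rule, T_t = exp(-2t)(u_t - 2u), T_ss = exp(-2t)u_ss.
Substituting into the PDE and dividing by exp(-2t): u_t - 2u = u_ss - 2u.
The lower-order terms cancel, leaving the standard heat equation u_t = u_ss.
Initial data for u: u(s,0) = T(s,0) = sin(2s) + 2sin(4s) + sin(5s). The boundary conditions carry over: u(0,t) = u(π,t) = 0.
Solve for u:
  Using separation of variables u = X(s)G(t):
  Eigenfunctions: sin(ns), n = 1, 2, 3, ...
  General solution: u(s, t) = Σ c_n sin(ns) exp(-n² t)
  Matching u(s,0) = sin(2s) + 2sin(4s) + sin(5s) term by term: c_2=1, c_4=2, c_5=1.
Hence u(s,t) = exp(-4t)sin(2s) + 2exp(-16t)sin(4s) + exp(-25t)sin(5s).
Transform back: T(s,t) = exp(-2t)u(s,t).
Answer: T(s, t) = exp(-6t)sin(2s) + 2exp(-18t)sin(4s) + exp(-27t)sin(5s)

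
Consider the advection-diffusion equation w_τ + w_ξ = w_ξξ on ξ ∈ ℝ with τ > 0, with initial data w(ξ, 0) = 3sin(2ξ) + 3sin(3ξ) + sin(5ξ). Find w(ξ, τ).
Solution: Change to a moving frame: let η = ξ - τ, σ = τ and write w(ξ,τ) = u(η,σ).
By the chain rule w_τ = u_σ - u_η, w_ξ = u_η, w_ξξ = u_ηη.
Then w_τ + w_ξ = u_σ: the advection term cancels and the PDE becomes the heat equation u_σ = u_ηη on η ∈ ℝ.
Initial data: u(η,0) = w(η,0) = 3sin(2η) + 3sin(3η) + sin(5η).
On η ∈ ℝ each mode satisfies (sin(nη))″ = -n² sin(nη), so exp(-n²σ) sin(nη) solves the heat equation; by superposition u(η,σ) = Σ c_n exp(-n²σ) sin(nη).
Reading off the coefficients: c_2=3, c_3=3, c_5=1, so u(η,σ) = 3exp(-4σ)sin(2η) + 3exp(-9σ)sin(3η) + exp(-25σ)sin(5η).
Substituting back η = ξ - τ, σ = τ: w(ξ,τ) = u(ξ - τ, τ).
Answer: w(ξ, τ) = 3exp(-4τ)sin(2ξ - 2τ) + 3exp(-9τ)sin(3ξ - 3τ) + exp(-25τ)sin(5ξ - 5τ)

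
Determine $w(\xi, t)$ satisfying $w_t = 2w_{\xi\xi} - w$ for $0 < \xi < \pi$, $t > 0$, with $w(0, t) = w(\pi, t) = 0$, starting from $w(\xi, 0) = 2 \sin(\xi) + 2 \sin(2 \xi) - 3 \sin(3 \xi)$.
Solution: Substitute $w = e^{-t}u$, i.e. $u = e^{t}w$.
By the product rule, $w_t = e^{-t}(u_t - u)$, $w_{\xi\xi} = e^{-t}u_{\xi\xi}$.
Substituting into the PDE and dividing by $e^{-t}$: $u_t - u = 2u_{\xi\xi} - u$.
The lower-order terms cancel, leaving the standard heat equation $u_t = 2u_{\xi\xi}$.
Initial data for $u$: $u(\xi,0) = w(\xi,0) = 2 \sin(\xi) + 2 \sin(2 \xi) - 3 \sin(3 \xi)$. The boundary conditions carry over: $u(0,t) = u(\pi,t) = 0$.
Solve for $u$:
  Using separation of variables $u = X(\xi)T(t)$:
  Eigenfunctions: $\sin(n\xi)$, $n = 1, 2, 3, \ldots$
  General solution: $u(\xi, t) = \sum c_n \sin(n\xi) e^{-2n^2 t}$
  Matching $u(\xi,0) = 2 \sin(\xi) + 2 \sin(2 \xi) - 3 \sin(3 \xi)$ term by term: $c_1=2, c_2=2, c_3=-3$.
Hence $u(\xi,t) = 2 e^{-2 t} \sin(\xi) + 2 e^{-8 t} \sin(2 \xi) - 3 e^{-18 t} \sin(3 \xi)$.
Transform back: $w(\xi,t) = e^{-t}u(\xi,t)$.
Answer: $w(\xi, t) = 2 e^{-3 t} \sin(\xi) + 2 e^{-9 t} \sin(2 \xi) - 3 e^{-19 t} \sin(3 \xi)$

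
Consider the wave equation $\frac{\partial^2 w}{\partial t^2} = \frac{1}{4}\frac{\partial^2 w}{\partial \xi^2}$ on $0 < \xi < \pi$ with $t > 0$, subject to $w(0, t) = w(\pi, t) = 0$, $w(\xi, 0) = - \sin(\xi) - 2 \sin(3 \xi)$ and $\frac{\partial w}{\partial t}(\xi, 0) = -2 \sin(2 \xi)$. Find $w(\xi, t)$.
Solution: Separating variables: $w = \sum [A_n \cos(\omega_n t) + B_n \sin(\omega_n t)] \sin(n\xi)$, $\omega_n = n/2$. From ICs ($B_n$ = velocity coefficient / $\omega_n$): $A_1=-1, A_3=-2, B_2=-2$.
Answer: $w(\xi, t) = - \sin(\xi) \cos(t/2) - 2 \sin(2 \xi) \sin(t) - 2 \sin(3 \xi) \cos(3 t/2)$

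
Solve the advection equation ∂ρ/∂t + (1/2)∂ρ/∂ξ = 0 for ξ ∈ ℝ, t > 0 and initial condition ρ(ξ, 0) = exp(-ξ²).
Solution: By characteristics (dξ/dt = 1/2), ρ(ξ,t) = f(ξ - (1/2)t) with f = ρ(·, 0).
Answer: ρ(ξ, t) = exp(-(-t/2 + ξ)²)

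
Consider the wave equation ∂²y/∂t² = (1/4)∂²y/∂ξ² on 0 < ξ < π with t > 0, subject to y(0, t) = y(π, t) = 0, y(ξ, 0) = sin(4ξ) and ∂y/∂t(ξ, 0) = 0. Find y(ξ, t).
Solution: Using separation of variables y = X(ξ)T(t):
Eigenfunctions: sin(nξ), n = 1, 2, 3, ...
General solution: y(ξ, t) = Σ [A_n cos(n t/2) + B_n sin(n t/2)] sin(nξ)
From y(ξ,0) = sin(4ξ): A_4=1. From y_t(ξ,0) = 0: all B_n = 0.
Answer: y(ξ, t) = sin(4ξ)cos(2t)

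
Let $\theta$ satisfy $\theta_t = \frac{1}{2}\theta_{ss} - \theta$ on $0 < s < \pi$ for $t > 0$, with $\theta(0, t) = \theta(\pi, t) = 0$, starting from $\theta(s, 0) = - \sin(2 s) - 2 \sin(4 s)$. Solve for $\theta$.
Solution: Substitute $\theta = e^{-t}u$, i.e. $u = e^{t}\theta$.
By the product rule, $\theta_t = e^{-t}(u_t - u)$, $\theta_{ss} = e^{-t}u_{ss}$.
Substituting into the PDE and dividing by $e^{-t}$: $u_t - u = \frac{1}{2}u_{ss} - u$.
The lower-order terms cancel, leaving the standard heat equation $u_t = \frac{1}{2}u_{ss}$.
Initial data for $u$: $u(s,0) = \theta(s,0) = - \sin(2 s) - 2 \sin(4 s)$. The boundary conditions carry over: $u(0,t) = u(\pi,t) = 0$.
Solve for $u$:
  Using separation of variables $u = X(s)G(t)$:
  Eigenfunctions: $\sin(ns)$, $n = 1, 2, 3, \ldots$
  General solution: $u(s, t) = \sum c_n \sin(ns) e^{-n^2 t/2}$
  Matching $u(s,0) = - \sin(2 s) - 2 \sin(4 s)$ term by term: $c_2=-1, c_4=-2$.
Hence $u(s,t) = - e^{-2 t} \sin(2 s) - 2 e^{-8 t} \sin(4 s)$.
Transform back: $\theta(s,t) = e^{-t}u(s,t)$.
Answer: $\theta(s, t) = - e^{-3 t} \sin(2 s) - 2 e^{-9 t} \sin(4 s)$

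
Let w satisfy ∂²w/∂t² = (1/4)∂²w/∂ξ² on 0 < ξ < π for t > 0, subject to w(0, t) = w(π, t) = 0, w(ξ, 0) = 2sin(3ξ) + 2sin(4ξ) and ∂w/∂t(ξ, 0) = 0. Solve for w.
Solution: Separating variables: w = Σ [A_n cos(ω_n t) + B_n sin(ω_n t)] sin(nξ), ω_n = n/2. From ICs: A_3=2, A_4=2.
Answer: w(ξ, t) = 2sin(3ξ)cos(3t/2) + 2sin(4ξ)cos(2t)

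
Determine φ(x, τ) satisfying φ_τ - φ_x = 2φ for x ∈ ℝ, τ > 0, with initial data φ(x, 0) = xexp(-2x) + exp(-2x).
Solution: Substitute φ = exp(-2x)u, i.e. u = exp(2x)φ.
By the product rule, φ_x = exp(-2x)(u_x - 2u), φ_τ = exp(-2x)u_τ.
Substituting into the PDE and dividing by exp(-2x): u_τ - (u_x - 2u) = 2u.
The lower-order terms cancel, leaving the standard advection equation u_τ - u_x = 0.
Initial data for u: u(x,0) = exp(2x)φ(x,0) = x + 1.
Solve for u:
  By method of characteristics (waves move left with speed 1):
  Along characteristics x + τ = const, u is constant, so u(x,τ) = f(x + τ) with f = u(·, 0).
Hence u(x,τ) = x + τ + 1.
Transform back: φ(x,τ) = exp(-2x)u(x,τ).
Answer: φ(x, τ) = xexp(-2x) + τexp(-2x) + exp(-2x)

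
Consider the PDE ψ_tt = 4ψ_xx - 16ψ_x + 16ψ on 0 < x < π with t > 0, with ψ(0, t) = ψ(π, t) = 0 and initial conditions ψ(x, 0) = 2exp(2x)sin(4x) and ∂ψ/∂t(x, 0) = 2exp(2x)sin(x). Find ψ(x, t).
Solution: Substitute ψ = exp(2x)u, i.e. u = exp(-2x)ψ.
By the product rule, ψ_x = exp(2x)(u_x + 2u), ψ_xx = exp(2x)(u_xx + 4u_x + 4u), ψ_tt = exp(2x)u_tt.
Substituting into the PDE and dividing by exp(2x): u_tt = 4(u_xx + 4u_x + 4u) - 16(u_x + 2u) + 16u.
The lower-order terms cancel, leaving the standard wave equation u_tt = 4u_xx.
Initial data for u: u(x,0) = exp(-2x)ψ(x,0) = 2sin(4x); u_t(x,0) = exp(-2x)ψ_t(x,0) = 2sin(x). The boundary conditions carry over: u(0,t) = u(π,t) = 0.
Solve for u:
  Using separation of variables u = X(x)T(t):
  Eigenfunctions: sin(nx), n = 1, 2, 3, ...
  General solution: u(x, t) = Σ [A_n cos(2n t) + B_n sin(2n t)] sin(nx)
  From u(x,0) = 2sin(4x): A_4=2. From u_t(x,0) = 2sin(x), using u_t(x,0) = Σ ω_n B_n sin(nx) with ω_n = 2n: B_1 = 2/2 = 1.
Hence u(x,t) = sin(2t)sin(x) + 2sin(4x)cos(8t).
Transform back: ψ(x,t) = exp(2x)u(x,t).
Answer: ψ(x, t) = exp(2x)sin(2t)sin(x) + 2exp(2x)sin(4x)cos(8t)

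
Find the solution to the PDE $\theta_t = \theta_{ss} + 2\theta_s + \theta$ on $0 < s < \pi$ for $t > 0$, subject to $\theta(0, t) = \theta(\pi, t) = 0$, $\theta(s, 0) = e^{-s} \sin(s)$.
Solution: Substitute $\theta = e^{-s}u$.
Then $\theta_s = e^{-s}(u_s - u)$, $\theta_{ss} = e^{-s}(u_{ss} - 2u_s + u)$, $\theta_t = e^{-s}u_t$; substituting and dividing by $e^{-s}$, the lower-order terms cancel: $u_t = u_{ss}$ (standard heat equation).
Data for $u$: $u(s,0) = e^{s}\theta(s,0) = \sin(s)$. The boundary conditions carry over: $u(0,t) = u(\pi,t) = 0$.
Separating variables: $u = \sum c_n e^{-n^2t} \sin(ns)$. From $u(s,0) = \sin(s)$: $c_1=1$.
So $u(s,t) = e^{-t} \sin(s)$, and $\theta(s,t) = e^{-s}u(s,t)$.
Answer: $\theta(s, t) = e^{-s} e^{-t} \sin(s)$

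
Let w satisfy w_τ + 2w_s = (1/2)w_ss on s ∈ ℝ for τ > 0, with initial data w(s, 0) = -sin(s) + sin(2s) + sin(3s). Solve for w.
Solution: Moving frame: η = s - 2τ, σ = τ, w = u(η,σ), so w_τ = u_σ - 2u_η and w_ss = u_ηη.
Hence w_τ + 2w_s = u_σ and the PDE becomes the heat equation u_σ = (1/2)u_ηη on η ∈ ℝ.
Initial data: u(η,0) = w(η,0) = -sin(η) + sin(2η) + sin(3η). Each mode sin(nη) decays as exp(-n²σ/2) on ℝ, so u(η,σ) = Σ c_n exp(-n²σ/2) sin(nη) with c_1=-1, c_2=1, c_3=1: u(η,σ) = exp(-2σ)sin(2η) - exp(-σ/2)sin(η) + exp(-9σ/2)sin(3η).
Substituting back: w(s,τ) = u(s - 2τ, τ).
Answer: w(s, τ) = exp(-2τ)sin(2s - 4τ) - exp(-τ/2)sin(s - 2τ) + exp(-9τ/2)sin(3s - 6τ)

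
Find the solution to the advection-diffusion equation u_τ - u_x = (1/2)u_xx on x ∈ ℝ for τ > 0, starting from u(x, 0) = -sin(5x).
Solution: Moving frame: η = x + τ, σ = τ, u = w(η,σ), so u_τ = w_σ + w_η and u_xx = w_ηη.
Hence u_τ - u_x = w_σ and the PDE becomes the heat equation w_σ = (1/2)w_ηη on η ∈ ℝ.
Initial data: w(η,0) = u(η,0) = -sin(5η). Each mode sin(nη) decays as exp(-n²σ/2) on ℝ, so w(η,σ) = Σ c_n exp(-n²σ/2) sin(nη) with c_5=-1: w(η,σ) = -exp(-25σ/2)sin(5η).
Substituting back: u(x,τ) = w(x + τ, τ).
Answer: u(x, τ) = -exp(-25τ/2)sin(5x + 5τ)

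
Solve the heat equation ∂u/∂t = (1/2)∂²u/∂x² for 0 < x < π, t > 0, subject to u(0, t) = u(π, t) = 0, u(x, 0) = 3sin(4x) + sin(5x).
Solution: Using separation of variables u = X(x)T(t):
Eigenfunctions: sin(nx), n = 1, 2, 3, ...
General solution: u(x, t) = Σ c_n sin(nx) exp(-n² t/2)
Matching u(x,0) = 3sin(4x) + sin(5x) term by term: c_4=3, c_5=1.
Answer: u(x, t) = 3exp(-8t)sin(4x) + exp(-25t/2)sin(5x)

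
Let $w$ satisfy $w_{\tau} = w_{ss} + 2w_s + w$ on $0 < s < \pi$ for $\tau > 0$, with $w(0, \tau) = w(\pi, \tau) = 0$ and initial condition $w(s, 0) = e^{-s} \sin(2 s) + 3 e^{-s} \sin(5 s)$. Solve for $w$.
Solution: Substitute $w = e^{-s}u$.
Then $w_s = e^{-s}(u_s - u)$, $w_{ss} = e^{-s}(u_{ss} - 2u_s + u)$, $w_{\tau} = e^{-s}u_{\tau}$; substituting and dividing by $e^{-s}$, the lower-order terms cancel: $u_{\tau} = u_{ss}$ (standard heat equation).
Data for $u$: $u(s,0) = e^{s}w(s,0) = \sin(2 s) + 3 \sin(5 s)$. The boundary conditions carry over: $u(0,\tau) = u(\pi,\tau) = 0$.
Separating variables: $u = \sum c_n e^{-n^2\tau} \sin(ns)$. From $u(s,0) = \sin(2 s) + 3 \sin(5 s)$: $c_2=1, c_5=3$.
So $u(s,\tau) = e^{-4 \tau} \sin(2 s) + 3 e^{-25 \tau} \sin(5 s)$, and $w(s,\tau) = e^{-s}u(s,\tau)$.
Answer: $w(s, \tau) = e^{-4 \tau} e^{-s} \sin(2 s) + 3 e^{-25 \tau} e^{-s} \sin(5 s)$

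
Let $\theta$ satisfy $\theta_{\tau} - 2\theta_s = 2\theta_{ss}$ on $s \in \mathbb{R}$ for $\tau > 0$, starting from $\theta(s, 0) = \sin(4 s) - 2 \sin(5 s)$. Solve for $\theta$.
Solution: Moving frame: $\eta = s + 2\tau$, $\sigma = \tau$, $\theta = u(\eta,\sigma)$, so $\theta_{\tau} = u_{\sigma} + 2u_{\eta}$ and $\theta_{ss} = u_{\eta\eta}$.
Hence $\theta_{\tau} - 2\theta_s = u_{\sigma}$ and the PDE becomes the heat equation $u_{\sigma} = 2u_{\eta\eta}$ on $\eta \in \mathbb{R}$.
Initial data: $u(\eta,0) = \theta(\eta,0) = \sin(4 \eta) - 2 \sin(5 \eta)$. Each mode $\sin(n\eta)$ decays as $e^{-2n^2\sigma}$ on $\mathbb{R}$, so $u(\eta,\sigma) = \sum c_n e^{-2n^2\sigma} \sin(n\eta)$ with $c_4=1, c_5=-2$: $u(\eta,\sigma) = e^{-32 \sigma} \sin(4 \eta) - 2 e^{-50 \sigma} \sin(5 \eta)$.
Substituting back: $\theta(s,\tau) = u(s + 2\tau, \tau)$.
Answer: $\theta(s, \tau) = e^{-32 \tau} \sin(8 \tau + 4 s) - 2 e^{-50 \tau} \sin(10 \tau + 5 s)$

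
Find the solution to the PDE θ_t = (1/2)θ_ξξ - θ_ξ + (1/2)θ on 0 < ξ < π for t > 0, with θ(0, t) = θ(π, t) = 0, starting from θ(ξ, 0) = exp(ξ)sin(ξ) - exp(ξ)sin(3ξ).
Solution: Substitute θ = exp(ξ)u, i.e. u = exp(-ξ)θ.
By the product rule, θ_ξ = exp(ξ)(u_ξ + u), θ_ξξ = exp(ξ)(u_ξξ + 2u_ξ + u), θ_t = exp(ξ)u_t.
Substituting into the PDE and dividing by exp(ξ): u_t = (1/2)(u_ξξ + 2u_ξ + u) - (u_ξ + u) + (1/2)u.
The lower-order terms cancel, leaving the standard heat equation u_t = (1/2)u_ξξ.
Initial data for u: u(ξ,0) = exp(-ξ)θ(ξ,0) = sin(ξ) - sin(3ξ). The boundary conditions carry over: u(0,t) = u(π,t) = 0.
Solve for u:
  Using separation of variables u = X(ξ)G(t):
  Eigenfunctions: sin(nξ), n = 1, 2, 3, ...
  General solution: u(ξ, t) = Σ c_n sin(nξ) exp(-n² t/2)
  Matching u(ξ,0) = sin(ξ) - sin(3ξ) term by term: c_1=1, c_3=-1.
Hence u(ξ,t) = exp(-t/2)sin(ξ) - exp(-9t/2)sin(3ξ).
Transform back: θ(ξ,t) = exp(ξ)u(ξ,t).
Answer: θ(ξ, t) = exp(-t/2)exp(ξ)sin(ξ) - exp(-9t/2)exp(ξ)sin(3ξ)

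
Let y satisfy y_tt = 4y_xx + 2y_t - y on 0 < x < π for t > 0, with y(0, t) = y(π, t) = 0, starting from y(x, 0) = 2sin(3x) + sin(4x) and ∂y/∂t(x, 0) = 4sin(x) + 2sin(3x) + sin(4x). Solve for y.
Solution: Substitute y = exp(t)u.
Then y_t = exp(t)(u_t + u), y_tt = exp(t)(u_tt + 2u_t + u), y_xx = exp(t)u_xx; substituting and dividing by exp(t), the lower-order terms cancel: u_tt = 4u_xx (standard wave equation).
Data for u: u(x,0) = y(x,0) = 2sin(3x) + sin(4x); u_t(x,0) = y_t(x,0) - y(x,0) = 4sin(x). The boundary conditions carry over: u(0,t) = u(π,t) = 0.
Separating variables: u = Σ [A_n cos(ω_n t) + B_n sin(ω_n t)] sin(nx), ω_n = 2n. From ICs (B_n = velocity coefficient / ω_n): A_3=2, A_4=1, B_1=2.
So u(x,t) = 2sin(2t)sin(x) + 2sin(3x)cos(6t) + sin(4x)cos(8t), and y(x,t) = exp(t)u(x,t).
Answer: y(x, t) = 2exp(t)sin(2t)sin(x) + 2exp(t)sin(3x)cos(6t) + exp(t)sin(4x)cos(8t)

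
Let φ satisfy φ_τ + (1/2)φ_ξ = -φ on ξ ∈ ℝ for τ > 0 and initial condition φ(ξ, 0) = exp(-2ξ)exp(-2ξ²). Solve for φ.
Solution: Substitute φ = exp(-2ξ)u.
Then φ_ξ = exp(-2ξ)(u_ξ - 2u), φ_τ = exp(-2ξ)u_τ; substituting and dividing by exp(-2ξ), the lower-order terms cancel: u_τ + (1/2)u_ξ = 0 (standard advection equation).
Data for u: u(ξ,0) = exp(2ξ)φ(ξ,0) = exp(-2ξ²).
By characteristics (dξ/dτ = 1/2), u(ξ,τ) = f(ξ - (1/2)τ) with f = u(·, 0).
So u(ξ,τ) = exp(-2(ξ - τ/2)²), and φ(ξ,τ) = exp(-2ξ)u(ξ,τ).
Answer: φ(ξ, τ) = exp(-2ξ)exp(-2(ξ - τ/2)²)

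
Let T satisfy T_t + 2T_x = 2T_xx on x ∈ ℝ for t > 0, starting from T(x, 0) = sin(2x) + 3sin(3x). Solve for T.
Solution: Moving frame: η = x - 2t, σ = t, T = u(η,σ), so T_t = u_σ - 2u_η and T_xx = u_ηη.
Hence T_t + 2T_x = u_σ and the PDE becomes the heat equation u_σ = 2u_ηη on η ∈ ℝ.
Initial data: u(η,0) = T(η,0) = sin(2η) + 3sin(3η). Each mode sin(nη) decays as exp(-2n²σ) on ℝ, so u(η,σ) = Σ c_n exp(-2n²σ) sin(nη) with c_2=1, c_3=3: u(η,σ) = exp(-8σ)sin(2η) + 3exp(-18σ)sin(3η).
Substituting back: T(x,t) = u(x - 2t, t).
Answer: T(x, t) = -exp(-8t)sin(4t - 2x) - 3exp(-18t)sin(6t - 3x)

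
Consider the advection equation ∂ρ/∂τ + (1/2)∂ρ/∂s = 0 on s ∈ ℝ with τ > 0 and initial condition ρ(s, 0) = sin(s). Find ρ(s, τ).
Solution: By characteristics (ds/dτ = 1/2), ρ(s,τ) = f(s - (1/2)τ) with f = ρ(·, 0).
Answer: ρ(s, τ) = sin(s - τ/2)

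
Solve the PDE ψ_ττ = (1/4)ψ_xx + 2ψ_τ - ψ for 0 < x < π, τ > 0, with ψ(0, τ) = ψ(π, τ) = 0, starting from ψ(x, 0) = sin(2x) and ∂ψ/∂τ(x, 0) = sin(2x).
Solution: Substitute ψ = exp(τ)u, i.e. u = exp(-τ)ψ.
By the product rule, ψ_τ = exp(τ)(u_τ + u), ψ_ττ = exp(τ)(u_ττ + 2u_τ + u), ψ_xx = exp(τ)u_xx.
Substituting into the PDE and dividing by exp(τ): u_ττ + 2u_τ + u = (1/4)u_xx + 2(u_τ + u) - u.
The lower-order terms cancel, leaving the standard wave equation u_ττ = (1/4)u_xx.
Initial data for u: u(x,0) = ψ(x,0) = sin(2x); u_τ(x,0) = ψ_τ(x,0) - ψ(x,0) = 0. The boundary conditions carry over: u(0,τ) = u(π,τ) = 0.
Solve for u:
  Using separation of variables u = X(x)T(τ):
  Eigenfunctions: sin(nx), n = 1, 2, 3, ...
  General solution: u(x, τ) = Σ [A_n cos(n τ/2) + B_n sin(n τ/2)] sin(nx)
  From u(x,0) = sin(2x): A_2=1. From u_τ(x,0) = 0: all B_n = 0.
Hence u(x,τ) = sin(2x)cos(τ).
Transform back: ψ(x,τ) = exp(τ)u(x,τ).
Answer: ψ(x, τ) = exp(τ)sin(2x)cos(τ)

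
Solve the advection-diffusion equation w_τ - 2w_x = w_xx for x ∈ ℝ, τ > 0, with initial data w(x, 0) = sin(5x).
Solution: Change to a moving frame: let η = x + 2τ, σ = τ and write w(x,τ) = u(η,σ).
By the chain rule w_τ = u_σ + 2u_η, w_x = u_η, w_xx = u_ηη.
Then w_τ - 2w_x = u_σ: the advection term cancels and the PDE becomes the heat equation u_σ = u_ηη on η ∈ ℝ.
Initial data: u(η,0) = w(η,0) = sin(5η).
On η ∈ ℝ each mode satisfies (sin(nη))″ = -n² sin(nη), so exp(-n²σ) sin(nη) solves the heat equation; by superposition u(η,σ) = Σ c_n exp(-n²σ) sin(nη).
Reading off the coefficients: c_5=1, so u(η,σ) = exp(-25σ)sin(5η).
Substituting back η = x + 2τ, σ = τ: w(x,τ) = u(x + 2τ, τ).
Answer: w(x, τ) = exp(-25τ)sin(5x + 10τ)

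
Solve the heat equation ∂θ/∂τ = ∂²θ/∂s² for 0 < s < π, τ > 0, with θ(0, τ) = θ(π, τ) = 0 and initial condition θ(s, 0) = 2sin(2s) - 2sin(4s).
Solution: Separating variables: θ = Σ c_n exp(-n²τ) sin(ns). From θ(s,0) = 2sin(2s) - 2sin(4s): c_2=2, c_4=-2.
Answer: θ(s, τ) = 2exp(-4τ)sin(2s) - 2exp(-16τ)sin(4s)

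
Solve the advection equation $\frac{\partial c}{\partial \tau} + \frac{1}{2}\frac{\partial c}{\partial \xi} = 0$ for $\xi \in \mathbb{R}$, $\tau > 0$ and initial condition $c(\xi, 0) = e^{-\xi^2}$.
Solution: By method of characteristics (waves move right with speed 1/2):
Along characteristics $\xi - \frac{1}{2}\tau =$ const, $c$ is constant, so $c(\xi,\tau) = f(\xi - \frac{1}{2}\tau)$ with $f = c( \cdot , 0)$.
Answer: $c(\xi, \tau) = e^{-(-\tau/2 + \xi)^2}$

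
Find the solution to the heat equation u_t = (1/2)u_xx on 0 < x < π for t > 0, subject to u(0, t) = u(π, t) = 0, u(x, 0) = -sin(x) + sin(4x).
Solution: Separating variables: u = Σ c_n exp(-n²t/2) sin(nx). From u(x,0) = -sin(x) + sin(4x): c_1=-1, c_4=1.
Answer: u(x, t) = exp(-8t)sin(4x) - exp(-t/2)sin(x)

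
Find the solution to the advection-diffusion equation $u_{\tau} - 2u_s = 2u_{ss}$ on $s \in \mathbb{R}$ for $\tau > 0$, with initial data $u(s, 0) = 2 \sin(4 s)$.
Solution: Change to a moving frame: let $\eta = s + 2\tau$, $\sigma = \tau$ and write $u(s,\tau) = w(\eta,\sigma)$.
By the chain rule $u_{\tau} = w_{\sigma} + 2w_{\eta}$, $u_s = w_{\eta}$, $u_{ss} = w_{\eta\eta}$.
Then $u_{\tau} - 2u_s = w_{\sigma}$: the advection term cancels and the PDE becomes the heat equation $w_{\sigma} = 2w_{\eta\eta}$ on $\eta \in \mathbb{R}$.
Initial data: $w(\eta,0) = u(\eta,0) = 2 \sin(4 \eta)$.
On $\eta \in \mathbb{R}$ each mode satisfies $(\sin(n\eta))'' = -n^2 \sin(n\eta)$, so $e^{-2n^2\sigma} \sin(n\eta)$ solves the heat equation; by superposition $w(\eta,\sigma) = \sum c_n e^{-2n^2\sigma} \sin(n\eta)$.
Reading off the coefficients: $c_4=2$, so $w(\eta,\sigma) = 2 e^{-32 \sigma} \sin(4 \eta)$.
Substituting back $\eta = s + 2\tau$, $\sigma = \tau$: $u(s,\tau) = w(s + 2\tau, \tau)$.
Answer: $u(s, \tau) = 2 e^{-32 \tau} \sin(8 \tau + 4 s)$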